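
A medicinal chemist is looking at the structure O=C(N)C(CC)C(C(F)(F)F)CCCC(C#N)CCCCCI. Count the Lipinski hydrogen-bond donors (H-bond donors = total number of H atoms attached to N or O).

Donors: find every N or O and count the H atoms it carries.
  atom 1 (O): bond orders sum to 2 → 0 H
  atom 3 (N): bond orders sum to 1 → 2 H
  atom 17 (N): bond orders sum to 3 → 0 H
Lipinski HBD = 2.

2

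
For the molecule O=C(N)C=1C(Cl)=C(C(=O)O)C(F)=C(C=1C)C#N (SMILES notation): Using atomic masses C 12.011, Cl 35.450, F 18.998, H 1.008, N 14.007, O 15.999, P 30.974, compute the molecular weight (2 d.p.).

256.62 g/mol

First, the molecular formula is C10H6ClFN2O3 (counting implicit H from valence).
  C: 10 × 12.011 = 120.110
  Cl: 1 × 35.450 = 35.450
  F: 1 × 18.998 = 18.998
  H: 6 × 1.008 = 6.048
  N: 2 × 14.007 = 28.014
  O: 3 × 15.999 = 47.997
Sum: 10×12.011 + 1×35.450 + 1×18.998 + 6×1.008 + 2×14.007 + 3×15.999 = 256.617 → 256.62 g/mol.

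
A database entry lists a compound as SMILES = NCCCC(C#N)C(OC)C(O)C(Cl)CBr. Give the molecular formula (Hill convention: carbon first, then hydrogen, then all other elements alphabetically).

Walk through each heavy atom and fill implicit hydrogens from standard valence (C 4, N 3, O 2, S 2, halogen 1):
  atom 1: N, bond orders sum to 1 (valence 3) → 2 H
  atom 2: C, bond orders sum to 2 (valence 4) → 2 H
  atom 3: C, bond orders sum to 2 (valence 4) → 2 H
  atom 4: C, bond orders sum to 2 (valence 4) → 2 H
  atom 5: C, bond orders sum to 3 (valence 4) → 1 H
  atom 6: C, bond orders sum to 4 (valence 4) → 0 H
  atom 7: N, bond orders sum to 3 (valence 3) → 0 H
  atom 8: C, bond orders sum to 3 (valence 4) → 1 H
  atom 9: O, bond orders sum to 2 (valence 2) → 0 H
  atom 10: C, bond orders sum to 1 (valence 4) → 3 H
  atom 11: C, bond orders sum to 3 (valence 4) → 1 H
  atom 12: O, bond orders sum to 1 (valence 2) → 1 H
  atom 13: C, bond orders sum to 3 (valence 4) → 1 H
  atom 14: Cl (halogen, monovalent) → 0 H
  atom 15: C, bond orders sum to 2 (valence 4) → 2 H
  atom 16: Br (halogen, monovalent) → 0 H
Totals → C:10, H:18, Br:1, Cl:1, N:2, O:2.

C10H18BrClN2O2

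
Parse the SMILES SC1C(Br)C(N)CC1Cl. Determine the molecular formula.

Walk through each heavy atom and fill implicit hydrogens from standard valence (C 4, N 3, O 2, S 2, halogen 1):
  atom 1: S, bond orders sum to 1 (valence 2) → 1 H
  atom 2: C, bond orders sum to 3 (valence 4) → 1 H
  atom 3: C, bond orders sum to 3 (valence 4) → 1 H
  atom 4: Br (halogen, monovalent) → 0 H
  atom 5: C, bond orders sum to 3 (valence 4) → 1 H
  atom 6: N, bond orders sum to 1 (valence 3) → 2 H
  atom 7: C, bond orders sum to 2 (valence 4) → 2 H
  atom 8: C, bond orders sum to 3 (valence 4) → 1 H
  atom 9: Cl (halogen, monovalent) → 0 H
Totals → C:5, H:9, Br:1, Cl:1, N:1, S:1.

C5H9BrClNS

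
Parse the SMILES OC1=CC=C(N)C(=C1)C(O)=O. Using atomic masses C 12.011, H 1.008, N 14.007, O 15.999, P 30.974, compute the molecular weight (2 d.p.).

First, the molecular formula is C7H7NO3 (counting implicit H from valence).
  C: 7 × 12.011 = 84.077
  H: 7 × 1.008 = 7.056
  N: 1 × 14.007 = 14.007
  O: 3 × 15.999 = 47.997
Sum: 7×12.011 + 7×1.008 + 1×14.007 + 3×15.999 = 153.137 → 153.14 g/mol.

153.14 g/mol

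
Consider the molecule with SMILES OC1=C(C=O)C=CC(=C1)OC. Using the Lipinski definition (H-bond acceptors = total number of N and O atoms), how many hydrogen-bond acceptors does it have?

3

N atoms: 0; O atoms: 3.
Lipinski HBA = 0 + 3 = 3.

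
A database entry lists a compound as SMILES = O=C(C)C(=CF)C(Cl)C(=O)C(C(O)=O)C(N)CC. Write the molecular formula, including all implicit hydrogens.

C11H15ClFNO4

Walk through each heavy atom and fill implicit hydrogens from standard valence (C 4, N 3, O 2, S 2, halogen 1):
  atom 1: O, bond orders sum to 2 (valence 2) → 0 H
  atom 2: C, bond orders sum to 4 (valence 4) → 0 H
  atom 3: C, bond orders sum to 1 (valence 4) → 3 H
  atom 4: C, bond orders sum to 4 (valence 4) → 0 H
  atom 5: C, bond orders sum to 3 (valence 4) → 1 H
  atom 6: F (halogen, monovalent) → 0 H
  atom 7: C, bond orders sum to 3 (valence 4) → 1 H
  atom 8: Cl (halogen, monovalent) → 0 H
  atom 9: C, bond orders sum to 4 (valence 4) → 0 H
  atom 10: O, bond orders sum to 2 (valence 2) → 0 H
  atom 11: C, bond orders sum to 3 (valence 4) → 1 H
  atom 12: C, bond orders sum to 4 (valence 4) → 0 H
  atom 13: O, bond orders sum to 1 (valence 2) → 1 H
  atom 14: O, bond orders sum to 2 (valence 2) → 0 H
  atom 15: C, bond orders sum to 3 (valence 4) → 1 H
  atom 16: N, bond orders sum to 1 (valence 3) → 2 H
  atom 17: C, bond orders sum to 2 (valence 4) → 2 H
  atom 18: C, bond orders sum to 1 (valence 4) → 3 H
Totals → C:11, H:15, Cl:1, F:1, N:1, O:4.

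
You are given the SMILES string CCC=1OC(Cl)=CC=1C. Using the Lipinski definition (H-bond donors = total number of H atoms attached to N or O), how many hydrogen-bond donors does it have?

0

Donors: find every N or O and count the H atoms it carries.
  atom 4 (O): bond orders sum to 2 → 0 H
Lipinski HBD = 0.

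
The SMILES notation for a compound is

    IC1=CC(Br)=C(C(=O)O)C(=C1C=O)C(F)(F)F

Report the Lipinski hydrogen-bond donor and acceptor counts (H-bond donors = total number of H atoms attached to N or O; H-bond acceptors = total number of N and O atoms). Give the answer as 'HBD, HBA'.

1, 3

Donors: find every N or O and count the H atoms it carries.
  atom 8 (O): bond orders sum to 2 → 0 H
  atom 9 (O): bond orders sum to 1 → 1 H
  atom 13 (O): bond orders sum to 2 → 0 H
Lipinski HBD = 1.
Acceptors: N atoms = 0, O atoms = 3 → HBA = 3.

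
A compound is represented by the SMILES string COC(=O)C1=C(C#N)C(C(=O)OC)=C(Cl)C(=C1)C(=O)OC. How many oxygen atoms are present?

6

Scan the SMILES for O atoms (remember two-letter symbols like Cl and Br are single atoms).
Oxygen count: 6.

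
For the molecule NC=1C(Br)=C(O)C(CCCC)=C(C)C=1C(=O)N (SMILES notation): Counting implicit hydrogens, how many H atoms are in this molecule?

Walk through each heavy atom and fill implicit hydrogens from standard valence (C 4, N 3, O 2, S 2, halogen 1):
  atom 1: N, bond orders sum to 1 (valence 3) → 2 H
  atom 2: C, bond orders sum to 4 (valence 4) → 0 H
  atom 3: C, bond orders sum to 4 (valence 4) → 0 H
  atom 4: Br (halogen, monovalent) → 0 H
  atom 5: C, bond orders sum to 4 (valence 4) → 0 H
  atom 6: O, bond orders sum to 1 (valence 2) → 1 H
  atom 7: C, bond orders sum to 4 (valence 4) → 0 H
  atom 8: C, bond orders sum to 2 (valence 4) → 2 H
  atom 9: C, bond orders sum to 2 (valence 4) → 2 H
  atom 10: C, bond orders sum to 2 (valence 4) → 2 H
  atom 11: C, bond orders sum to 1 (valence 4) → 3 H
  atom 12: C, bond orders sum to 4 (valence 4) → 0 H
  atom 13: C, bond orders sum to 1 (valence 4) → 3 H
  atom 14: C, bond orders sum to 4 (valence 4) → 0 H
  atom 15: C, bond orders sum to 4 (valence 4) → 0 H
  atom 16: O, bond orders sum to 2 (valence 2) → 0 H
  atom 17: N, bond orders sum to 1 (valence 3) → 2 H
Total hydrogens: 17.

17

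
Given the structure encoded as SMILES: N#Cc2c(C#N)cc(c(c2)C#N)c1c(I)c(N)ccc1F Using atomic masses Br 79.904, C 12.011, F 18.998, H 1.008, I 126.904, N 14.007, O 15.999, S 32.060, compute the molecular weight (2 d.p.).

First, the molecular formula is C15H6FIN4 (counting implicit H from valence).
  C: 15 × 12.011 = 180.165
  F: 1 × 18.998 = 18.998
  H: 6 × 1.008 = 6.048
  I: 1 × 126.904 = 126.904
  N: 4 × 14.007 = 56.028
Sum: 15×12.011 + 1×18.998 + 6×1.008 + 1×126.904 + 4×14.007 = 388.143 → 388.14 g/mol.

388.14 g/mol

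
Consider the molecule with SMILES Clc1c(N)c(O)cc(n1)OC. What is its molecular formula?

Walk through each heavy atom and fill implicit hydrogens from standard valence (C 4, N 3, O 2, S 2, halogen 1); for lowercase aromatic atoms, an aromatic c carries 1 H when it has two neighbours and 0 H with three, and aromatic n carries 0 H:
  atom 1: Cl (halogen, monovalent) → 0 H
  atom 2: aromatic c, 3 neighbours → 0 H
  atom 3: aromatic c, 3 neighbours → 0 H
  atom 4: N, bond orders sum to 1 (valence 3) → 2 H
  atom 5: aromatic c, 3 neighbours → 0 H
  atom 6: O, bond orders sum to 1 (valence 2) → 1 H
  atom 7: aromatic c, 2 neighbours → 1 H
  atom 8: aromatic c, 3 neighbours → 0 H
  atom 9: aromatic n, 2 neighbours → 0 H
  atom 10: O, bond orders sum to 2 (valence 2) → 0 H
  atom 11: C, bond orders sum to 1 (valence 4) → 3 H
Totals → C:6, H:7, Cl:1, N:2, O:2.
In Hill order: C6H7ClN2O2.

C6H7ClN2O2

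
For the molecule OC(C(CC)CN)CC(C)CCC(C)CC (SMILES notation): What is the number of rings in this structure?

In SMILES, each pair of matching ring-closure digits denotes one ring-closing bond; the number of such bonds equals the number of independent rings.
Ring-closure bonds here: 0.

0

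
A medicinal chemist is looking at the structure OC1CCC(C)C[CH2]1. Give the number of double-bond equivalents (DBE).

Degree of unsaturation = (number of rings) + (number of π bonds).
Ring closures in the SMILES: 1.
π bonds: none → 0 DoU from unsaturation.
Total DoU = 1 + 0 = 1.

1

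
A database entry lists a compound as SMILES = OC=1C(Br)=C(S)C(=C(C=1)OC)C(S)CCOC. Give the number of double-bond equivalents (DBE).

Degree of unsaturation = (number of rings) + (number of π bonds).
Ring closures in the SMILES: 1.
π bonds: 3 double bonds (each 1 DoU) → 3 DoU from unsaturation.
Total DoU = 1 + 3 = 4.

4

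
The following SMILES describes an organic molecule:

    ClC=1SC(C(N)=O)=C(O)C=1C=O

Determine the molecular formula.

Walk through each heavy atom and fill implicit hydrogens from standard valence (C 4, N 3, O 2, S 2, halogen 1):
  atom 1: Cl (halogen, monovalent) → 0 H
  atom 2: C, bond orders sum to 4 (valence 4) → 0 H
  atom 3: S, bond orders sum to 2 (valence 2) → 0 H
  atom 4: C, bond orders sum to 4 (valence 4) → 0 H
  atom 5: C, bond orders sum to 4 (valence 4) → 0 H
  atom 6: N, bond orders sum to 1 (valence 3) → 2 H
  atom 7: O, bond orders sum to 2 (valence 2) → 0 H
  atom 8: C, bond orders sum to 4 (valence 4) → 0 H
  atom 9: O, bond orders sum to 1 (valence 2) → 1 H
  atom 10: C, bond orders sum to 4 (valence 4) → 0 H
  atom 11: C, bond orders sum to 3 (valence 4) → 1 H
  atom 12: O, bond orders sum to 2 (valence 2) → 0 H
Totals → C:6, H:4, Cl:1, N:1, O:3, S:1.
In Hill order: C6H4ClNO3S.

C6H4ClNO3S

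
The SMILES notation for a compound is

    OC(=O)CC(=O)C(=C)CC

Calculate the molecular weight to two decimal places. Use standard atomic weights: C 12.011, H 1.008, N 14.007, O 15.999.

First, the molecular formula is C7H10O3 (counting implicit H from valence).
  C: 7 × 12.011 = 84.077
  H: 10 × 1.008 = 10.080
  O: 3 × 15.999 = 47.997
Sum: 7×12.011 + 10×1.008 + 3×15.999 = 142.154 → 142.15 g/mol.

142.15 g/mol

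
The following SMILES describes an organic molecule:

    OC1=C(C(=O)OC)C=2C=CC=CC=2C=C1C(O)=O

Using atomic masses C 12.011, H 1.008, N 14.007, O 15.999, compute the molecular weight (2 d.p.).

246.22 g/mol

First, the molecular formula is C13H10O5 (counting implicit H from valence).
  C: 13 × 12.011 = 156.143
  H: 10 × 1.008 = 10.080
  O: 5 × 15.999 = 79.995
Sum: 13×12.011 + 10×1.008 + 5×15.999 = 246.218 → 246.22 g/mol.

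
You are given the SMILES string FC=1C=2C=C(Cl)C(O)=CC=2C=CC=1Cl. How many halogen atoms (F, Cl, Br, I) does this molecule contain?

Halogen atoms appear at heavy-atom positions 1, 6, 14 (2×Cl, 1×F).
Other groups present: 1 hydroxyl.
Halogen count: 3.

3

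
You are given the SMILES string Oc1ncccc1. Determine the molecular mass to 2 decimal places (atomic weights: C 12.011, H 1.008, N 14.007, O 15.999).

95.10 g/mol

First, the molecular formula is C5H5NO (counting implicit H from valence).
  C: 5 × 12.011 = 60.055
  H: 5 × 1.008 = 5.040
  N: 1 × 14.007 = 14.007
  O: 1 × 15.999 = 15.999
Sum: 5×12.011 + 5×1.008 + 1×14.007 + 1×15.999 = 95.101 → 95.10 g/mol.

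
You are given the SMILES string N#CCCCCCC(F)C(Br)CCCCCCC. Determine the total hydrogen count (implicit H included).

Walk through each heavy atom and fill implicit hydrogens from standard valence (C 4, N 3, O 2, S 2, halogen 1):
  atom 1: N, bond orders sum to 3 (valence 3) → 0 H
  atom 2: C, bond orders sum to 4 (valence 4) → 0 H
  atom 3: C, bond orders sum to 2 (valence 4) → 2 H
  atom 4: C, bond orders sum to 2 (valence 4) → 2 H
  atom 5: C, bond orders sum to 2 (valence 4) → 2 H
  atom 6: C, bond orders sum to 2 (valence 4) → 2 H
  atom 7: C, bond orders sum to 2 (valence 4) → 2 H
  atom 8: C, bond orders sum to 3 (valence 4) → 1 H
  atom 9: F (halogen, monovalent) → 0 H
  atom 10: C, bond orders sum to 3 (valence 4) → 1 H
  atom 11: Br (halogen, monovalent) → 0 H
  atom 12: C, bond orders sum to 2 (valence 4) → 2 H
  atom 13: C, bond orders sum to 2 (valence 4) → 2 H
  atom 14: C, bond orders sum to 2 (valence 4) → 2 H
  atom 15: C, bond orders sum to 2 (valence 4) → 2 H
  atom 16: C, bond orders sum to 2 (valence 4) → 2 H
  atom 17: C, bond orders sum to 2 (valence 4) → 2 H
  atom 18: C, bond orders sum to 1 (valence 4) → 3 H
Total hydrogens: 27.

27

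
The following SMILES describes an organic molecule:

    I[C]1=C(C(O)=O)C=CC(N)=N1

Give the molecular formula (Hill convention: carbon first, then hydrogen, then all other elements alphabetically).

Walk through each heavy atom and fill implicit hydrogens from standard valence (C 4, N 3, O 2, S 2, halogen 1):
  atom 1: I (halogen, monovalent) → 0 H
  atom 2: C with explicit H count 0
  atom 3: C, bond orders sum to 4 (valence 4) → 0 H
  atom 4: C, bond orders sum to 4 (valence 4) → 0 H
  atom 5: O, bond orders sum to 1 (valence 2) → 1 H
  atom 6: O, bond orders sum to 2 (valence 2) → 0 H
  atom 7: C, bond orders sum to 3 (valence 4) → 1 H
  atom 8: C, bond orders sum to 3 (valence 4) → 1 H
  atom 9: C, bond orders sum to 4 (valence 4) → 0 H
  atom 10: N, bond orders sum to 1 (valence 3) → 2 H
  atom 11: N, bond orders sum to 3 (valence 3) → 0 H
Totals → C:6, H:5, I:1, N:2, O:2.
In Hill order: C6H5IN2O2.

C6H5IN2O2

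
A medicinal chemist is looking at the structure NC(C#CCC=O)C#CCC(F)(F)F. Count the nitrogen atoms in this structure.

Scan the SMILES for N atoms (remember two-letter symbols like Cl and Br are single atoms).
Nitrogen count: 1.

1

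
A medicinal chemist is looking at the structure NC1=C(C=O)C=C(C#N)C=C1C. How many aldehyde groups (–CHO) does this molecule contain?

1

The aldehyde motif appears at heavy-atom position 4 in the SMILES.
Other groups present: 1 nitrile, 1 primary amine.
Aldehyde count: 1.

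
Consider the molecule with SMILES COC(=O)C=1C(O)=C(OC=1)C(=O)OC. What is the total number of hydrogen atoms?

Walk through each heavy atom and fill implicit hydrogens from standard valence (C 4, N 3, O 2, S 2, halogen 1):
  atom 1: C, bond orders sum to 1 (valence 4) → 3 H
  atom 2: O, bond orders sum to 2 (valence 2) → 0 H
  atom 3: C, bond orders sum to 4 (valence 4) → 0 H
  atom 4: O, bond orders sum to 2 (valence 2) → 0 H
  atom 5: C, bond orders sum to 4 (valence 4) → 0 H
  atom 6: C, bond orders sum to 4 (valence 4) → 0 H
  atom 7: O, bond orders sum to 1 (valence 2) → 1 H
  atom 8: C, bond orders sum to 4 (valence 4) → 0 H
  atom 9: O, bond orders sum to 2 (valence 2) → 0 H
  atom 10: C, bond orders sum to 3 (valence 4) → 1 H
  atom 11: C, bond orders sum to 4 (valence 4) → 0 H
  atom 12: O, bond orders sum to 2 (valence 2) → 0 H
  atom 13: O, bond orders sum to 2 (valence 2) → 0 H
  atom 14: C, bond orders sum to 1 (valence 4) → 3 H
Total hydrogens: 8.

8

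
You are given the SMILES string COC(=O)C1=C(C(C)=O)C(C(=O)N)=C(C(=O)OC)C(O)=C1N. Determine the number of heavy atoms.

22

Every atom symbol written in the SMILES (organic subset) is one heavy atom; implicit H are not written.
Heavy atoms by element → C:13, N:2, O:7.
Total: 22.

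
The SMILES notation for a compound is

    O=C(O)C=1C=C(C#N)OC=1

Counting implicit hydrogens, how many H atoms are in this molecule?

Walk through each heavy atom and fill implicit hydrogens from standard valence (C 4, N 3, O 2, S 2, halogen 1):
  atom 1: O, bond orders sum to 2 (valence 2) → 0 H
  atom 2: C, bond orders sum to 4 (valence 4) → 0 H
  atom 3: O, bond orders sum to 1 (valence 2) → 1 H
  atom 4: C, bond orders sum to 4 (valence 4) → 0 H
  atom 5: C, bond orders sum to 3 (valence 4) → 1 H
  atom 6: C, bond orders sum to 4 (valence 4) → 0 H
  atom 7: C, bond orders sum to 4 (valence 4) → 0 H
  atom 8: N, bond orders sum to 3 (valence 3) → 0 H
  atom 9: O, bond orders sum to 2 (valence 2) → 0 H
  atom 10: C, bond orders sum to 3 (valence 4) → 1 H
Total hydrogens: 3.

3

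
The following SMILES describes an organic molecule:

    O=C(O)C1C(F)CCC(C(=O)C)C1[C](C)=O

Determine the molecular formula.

C11H15FO4

Walk through each heavy atom and fill implicit hydrogens from standard valence (C 4, N 3, O 2, S 2, halogen 1):
  atom 1: O, bond orders sum to 2 (valence 2) → 0 H
  atom 2: C, bond orders sum to 4 (valence 4) → 0 H
  atom 3: O, bond orders sum to 1 (valence 2) → 1 H
  atom 4: C, bond orders sum to 3 (valence 4) → 1 H
  atom 5: C, bond orders sum to 3 (valence 4) → 1 H
  atom 6: F (halogen, monovalent) → 0 H
  atom 7: C, bond orders sum to 2 (valence 4) → 2 H
  atom 8: C, bond orders sum to 2 (valence 4) → 2 H
  atom 9: C, bond orders sum to 3 (valence 4) → 1 H
  atom 10: C, bond orders sum to 4 (valence 4) → 0 H
  atom 11: O, bond orders sum to 2 (valence 2) → 0 H
  atom 12: C, bond orders sum to 1 (valence 4) → 3 H
  atom 13: C, bond orders sum to 3 (valence 4) → 1 H
  atom 14: C with explicit H count 0
  atom 15: C, bond orders sum to 1 (valence 4) → 3 H
  atom 16: O, bond orders sum to 2 (valence 2) → 0 H
Totals → C:11, H:15, F:1, O:4.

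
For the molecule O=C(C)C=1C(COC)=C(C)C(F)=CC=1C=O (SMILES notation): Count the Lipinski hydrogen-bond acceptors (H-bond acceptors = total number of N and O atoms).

3

N atoms: 0; O atoms: 3.
Lipinski HBA = 0 + 3 = 3.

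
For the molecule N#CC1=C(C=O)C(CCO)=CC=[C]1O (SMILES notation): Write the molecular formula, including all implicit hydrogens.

Walk through each heavy atom and fill implicit hydrogens from standard valence (C 4, N 3, O 2, S 2, halogen 1):
  atom 1: N, bond orders sum to 3 (valence 3) → 0 H
  atom 2: C, bond orders sum to 4 (valence 4) → 0 H
  atom 3: C, bond orders sum to 4 (valence 4) → 0 H
  atom 4: C, bond orders sum to 4 (valence 4) → 0 H
  atom 5: C, bond orders sum to 3 (valence 4) → 1 H
  atom 6: O, bond orders sum to 2 (valence 2) → 0 H
  atom 7: C, bond orders sum to 4 (valence 4) → 0 H
  atom 8: C, bond orders sum to 2 (valence 4) → 2 H
  atom 9: C, bond orders sum to 2 (valence 4) → 2 H
  atom 10: O, bond orders sum to 1 (valence 2) → 1 H
  atom 11: C, bond orders sum to 3 (valence 4) → 1 H
  atom 12: C, bond orders sum to 3 (valence 4) → 1 H
  atom 13: C with explicit H count 0
  atom 14: O, bond orders sum to 1 (valence 2) → 1 H
Totals → C:10, H:9, N:1, O:3.

C10H9NO3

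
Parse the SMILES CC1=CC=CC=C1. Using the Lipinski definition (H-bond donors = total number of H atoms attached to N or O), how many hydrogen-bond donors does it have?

Donors: find every N or O and count the H atoms it carries.
  (no N or O atoms present)
Lipinski HBD = 0.

0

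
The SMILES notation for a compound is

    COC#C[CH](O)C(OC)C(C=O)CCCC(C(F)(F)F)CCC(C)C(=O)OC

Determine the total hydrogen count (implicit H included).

29

Walk through each heavy atom and fill implicit hydrogens from standard valence (C 4, N 3, O 2, S 2, halogen 1):
  atom 1: C, bond orders sum to 1 (valence 4) → 3 H
  atom 2: O, bond orders sum to 2 (valence 2) → 0 H
  atom 3: C, bond orders sum to 4 (valence 4) → 0 H
  atom 4: C, bond orders sum to 4 (valence 4) → 0 H
  atom 5: C with explicit H count 1
  atom 6: O, bond orders sum to 1 (valence 2) → 1 H
  atom 7: C, bond orders sum to 3 (valence 4) → 1 H
  atom 8: O, bond orders sum to 2 (valence 2) → 0 H
  atom 9: C, bond orders sum to 1 (valence 4) → 3 H
  atom 10: C, bond orders sum to 3 (valence 4) → 1 H
  atom 11: C, bond orders sum to 3 (valence 4) → 1 H
  atom 12: O, bond orders sum to 2 (valence 2) → 0 H
  atom 13: C, bond orders sum to 2 (valence 4) → 2 H
  atom 14: C, bond orders sum to 2 (valence 4) → 2 H
  atom 15: C, bond orders sum to 2 (valence 4) → 2 H
  atom 16: C, bond orders sum to 3 (valence 4) → 1 H
  atom 17: C, bond orders sum to 4 (valence 4) → 0 H
  atom 18: F (halogen, monovalent) → 0 H
  atom 19: F (halogen, monovalent) → 0 H
  atom 20: F (halogen, monovalent) → 0 H
  atom 21: C, bond orders sum to 2 (valence 4) → 2 H
  atom 22: C, bond orders sum to 2 (valence 4) → 2 H
  atom 23: C, bond orders sum to 3 (valence 4) → 1 H
  atom 24: C, bond orders sum to 1 (valence 4) → 3 H
  atom 25: C, bond orders sum to 4 (valence 4) → 0 H
  atom 26: O, bond orders sum to 2 (valence 2) → 0 H
  atom 27: O, bond orders sum to 2 (valence 2) → 0 H
  atom 28: C, bond orders sum to 1 (valence 4) → 3 H
Total hydrogens: 29.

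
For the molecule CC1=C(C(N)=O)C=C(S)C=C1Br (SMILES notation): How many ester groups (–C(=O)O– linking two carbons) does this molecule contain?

0

Scan the SMILES for the ester motif — none present.
Groups that are present: 1 amide, 1 thiol.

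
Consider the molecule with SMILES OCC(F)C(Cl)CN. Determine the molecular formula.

Walk through each heavy atom and fill implicit hydrogens from standard valence (C 4, N 3, O 2, S 2, halogen 1):
  atom 1: O, bond orders sum to 1 (valence 2) → 1 H
  atom 2: C, bond orders sum to 2 (valence 4) → 2 H
  atom 3: C, bond orders sum to 3 (valence 4) → 1 H
  atom 4: F (halogen, monovalent) → 0 H
  atom 5: C, bond orders sum to 3 (valence 4) → 1 H
  atom 6: Cl (halogen, monovalent) → 0 H
  atom 7: C, bond orders sum to 2 (valence 4) → 2 H
  atom 8: N, bond orders sum to 1 (valence 3) → 2 H
Totals → C:4, H:9, Cl:1, F:1, N:1, O:1.
In Hill order: C4H9ClFNO.

C4H9ClFNO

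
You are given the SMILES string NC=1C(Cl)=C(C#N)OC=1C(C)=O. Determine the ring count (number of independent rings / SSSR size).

1

In SMILES, each pair of matching ring-closure digits denotes one ring-closing bond; the number of such bonds equals the number of independent rings.
Ring-closure bonds here: 1.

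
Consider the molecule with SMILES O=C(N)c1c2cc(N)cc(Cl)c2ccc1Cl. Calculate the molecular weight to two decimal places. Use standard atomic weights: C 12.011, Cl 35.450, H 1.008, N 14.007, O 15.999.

First, the molecular formula is C11H8Cl2N2O (counting implicit H from valence).
  C: 11 × 12.011 = 132.121
  Cl: 2 × 35.450 = 70.900
  H: 8 × 1.008 = 8.064
  N: 2 × 14.007 = 28.014
  O: 1 × 15.999 = 15.999
Sum: 11×12.011 + 2×35.450 + 8×1.008 + 2×14.007 + 1×15.999 = 255.098 → 255.10 g/mol.

255.10 g/mol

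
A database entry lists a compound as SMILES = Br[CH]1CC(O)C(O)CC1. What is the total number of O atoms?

Scan the SMILES for O atoms (remember two-letter symbols like Cl and Br are single atoms).
Oxygen count: 2.

2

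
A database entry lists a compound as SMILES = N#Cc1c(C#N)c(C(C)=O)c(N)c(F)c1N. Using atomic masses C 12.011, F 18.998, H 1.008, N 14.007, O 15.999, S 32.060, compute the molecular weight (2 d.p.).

First, the molecular formula is C10H7FN4O (counting implicit H from valence).
  C: 10 × 12.011 = 120.110
  F: 1 × 18.998 = 18.998
  H: 7 × 1.008 = 7.056
  N: 4 × 14.007 = 56.028
  O: 1 × 15.999 = 15.999
Sum: 10×12.011 + 1×18.998 + 7×1.008 + 4×14.007 + 1×15.999 = 218.191 → 218.19 g/mol.

218.19 g/mol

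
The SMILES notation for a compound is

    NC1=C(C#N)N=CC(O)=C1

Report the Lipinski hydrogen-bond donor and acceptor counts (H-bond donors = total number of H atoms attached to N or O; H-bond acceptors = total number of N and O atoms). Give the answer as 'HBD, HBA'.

Donors: find every N or O and count the H atoms it carries.
  atom 1 (N): bond orders sum to 1 → 2 H
  atom 5 (N): bond orders sum to 3 → 0 H
  atom 6 (N): bond orders sum to 3 → 0 H
  atom 9 (O): bond orders sum to 1 → 1 H
Lipinski HBD = 3.
Acceptors: N atoms = 3, O atoms = 1 → HBA = 4.

3, 4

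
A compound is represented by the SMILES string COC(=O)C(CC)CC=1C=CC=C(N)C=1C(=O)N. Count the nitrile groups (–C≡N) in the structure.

0

Scan the SMILES for the nitrile motif — none present.
Groups that are present: 1 amide, 1 ester, 1 primary amine.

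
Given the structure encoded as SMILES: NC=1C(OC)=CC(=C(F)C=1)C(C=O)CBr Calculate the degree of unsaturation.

Degree of unsaturation = (number of rings) + (number of π bonds).
Ring closures in the SMILES: 1.
π bonds: 4 double bonds (each 1 DoU) → 4 DoU from unsaturation.
Total DoU = 1 + 4 = 5.

5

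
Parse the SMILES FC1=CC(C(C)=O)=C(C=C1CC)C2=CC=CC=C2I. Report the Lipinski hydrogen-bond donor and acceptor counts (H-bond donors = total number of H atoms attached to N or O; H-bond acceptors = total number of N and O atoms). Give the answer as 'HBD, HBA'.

0, 1

Donors: find every N or O and count the H atoms it carries.
  atom 7 (O): bond orders sum to 2 → 0 H
Lipinski HBD = 0.
Acceptors: N atoms = 0, O atoms = 1 → HBA = 1.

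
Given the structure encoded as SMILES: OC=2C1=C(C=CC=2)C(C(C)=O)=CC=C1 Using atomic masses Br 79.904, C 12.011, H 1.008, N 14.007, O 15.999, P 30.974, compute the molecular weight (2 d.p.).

186.21 g/mol

First, the molecular formula is C12H10O2 (counting implicit H from valence).
  C: 12 × 12.011 = 144.132
  H: 10 × 1.008 = 10.080
  O: 2 × 15.999 = 31.998
Sum: 12×12.011 + 10×1.008 + 2×15.999 = 186.210 → 186.21 g/mol.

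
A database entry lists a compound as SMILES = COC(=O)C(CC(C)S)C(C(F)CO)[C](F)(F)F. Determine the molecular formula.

C10H16F4O3S

Walk through each heavy atom and fill implicit hydrogens from standard valence (C 4, N 3, O 2, S 2, halogen 1):
  atom 1: C, bond orders sum to 1 (valence 4) → 3 H
  atom 2: O, bond orders sum to 2 (valence 2) → 0 H
  atom 3: C, bond orders sum to 4 (valence 4) → 0 H
  atom 4: O, bond orders sum to 2 (valence 2) → 0 H
  atom 5: C, bond orders sum to 3 (valence 4) → 1 H
  atom 6: C, bond orders sum to 2 (valence 4) → 2 H
  atom 7: C, bond orders sum to 3 (valence 4) → 1 H
  atom 8: C, bond orders sum to 1 (valence 4) → 3 H
  atom 9: S, bond orders sum to 1 (valence 2) → 1 H
  atom 10: C, bond orders sum to 3 (valence 4) → 1 H
  atom 11: C, bond orders sum to 3 (valence 4) → 1 H
  atom 12: F (halogen, monovalent) → 0 H
  atom 13: C, bond orders sum to 2 (valence 4) → 2 H
  atom 14: O, bond orders sum to 1 (valence 2) → 1 H
  atom 15: C with explicit H count 0
  atom 16: F (halogen, monovalent) → 0 H
  atom 17: F (halogen, monovalent) → 0 H
  atom 18: F (halogen, monovalent) → 0 H
Totals → C:10, H:16, F:4, O:3, S:1.
In Hill order: C10H16F4O3S.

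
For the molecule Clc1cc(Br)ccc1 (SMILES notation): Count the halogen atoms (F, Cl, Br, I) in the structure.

Halogen atoms appear at heavy-atom positions 1, 5 (1×Br, 1×Cl).
Halogen count: 2.

2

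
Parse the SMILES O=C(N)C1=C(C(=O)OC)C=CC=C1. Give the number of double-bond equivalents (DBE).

Molecular formula: C9H9NO3.
DoU = (2C + 2 + N − H − X) / 2, where X is the halogen count and O/S are ignored.
    = (2·9 + 2 + 1 − 9 − 0) / 2 = 12 / 2 = 6.

6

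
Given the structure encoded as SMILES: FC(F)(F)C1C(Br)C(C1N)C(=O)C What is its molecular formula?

C7H9BrF3NO

Walk through each heavy atom and fill implicit hydrogens from standard valence (C 4, N 3, O 2, S 2, halogen 1):
  atom 1: F (halogen, monovalent) → 0 H
  atom 2: C, bond orders sum to 4 (valence 4) → 0 H
  atom 3: F (halogen, monovalent) → 0 H
  atom 4: F (halogen, monovalent) → 0 H
  atom 5: C, bond orders sum to 3 (valence 4) → 1 H
  atom 6: C, bond orders sum to 3 (valence 4) → 1 H
  atom 7: Br (halogen, monovalent) → 0 H
  atom 8: C, bond orders sum to 3 (valence 4) → 1 H
  atom 9: C, bond orders sum to 3 (valence 4) → 1 H
  atom 10: N, bond orders sum to 1 (valence 3) → 2 H
  atom 11: C, bond orders sum to 4 (valence 4) → 0 H
  atom 12: O, bond orders sum to 2 (valence 2) → 0 H
  atom 13: C, bond orders sum to 1 (valence 4) → 3 H
Totals → C:7, H:9, Br:1, F:3, N:1, O:1.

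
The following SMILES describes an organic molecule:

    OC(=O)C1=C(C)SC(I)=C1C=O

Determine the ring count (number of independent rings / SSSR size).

1

In SMILES, each pair of matching ring-closure digits denotes one ring-closing bond; the number of such bonds equals the number of independent rings.
Ring-closure bonds here: 1.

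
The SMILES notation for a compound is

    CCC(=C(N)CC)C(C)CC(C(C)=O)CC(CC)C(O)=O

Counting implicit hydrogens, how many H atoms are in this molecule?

Walk through each heavy atom and fill implicit hydrogens from standard valence (C 4, N 3, O 2, S 2, halogen 1):
  atom 1: C, bond orders sum to 1 (valence 4) → 3 H
  atom 2: C, bond orders sum to 2 (valence 4) → 2 H
  atom 3: C, bond orders sum to 4 (valence 4) → 0 H
  atom 4: C, bond orders sum to 4 (valence 4) → 0 H
  atom 5: N, bond orders sum to 1 (valence 3) → 2 H
  atom 6: C, bond orders sum to 2 (valence 4) → 2 H
  atom 7: C, bond orders sum to 1 (valence 4) → 3 H
  atom 8: C, bond orders sum to 3 (valence 4) → 1 H
  atom 9: C, bond orders sum to 1 (valence 4) → 3 H
  atom 10: C, bond orders sum to 2 (valence 4) → 2 H
  atom 11: C, bond orders sum to 3 (valence 4) → 1 H
  atom 12: C, bond orders sum to 4 (valence 4) → 0 H
  atom 13: C, bond orders sum to 1 (valence 4) → 3 H
  atom 14: O, bond orders sum to 2 (valence 2) → 0 H
  atom 15: C, bond orders sum to 2 (valence 4) → 2 H
  atom 16: C, bond orders sum to 3 (valence 4) → 1 H
  atom 17: C, bond orders sum to 2 (valence 4) → 2 H
  atom 18: C, bond orders sum to 1 (valence 4) → 3 H
  atom 19: C, bond orders sum to 4 (valence 4) → 0 H
  atom 20: O, bond orders sum to 1 (valence 2) → 1 H
  atom 21: O, bond orders sum to 2 (valence 2) → 0 H
Total hydrogens: 31.

31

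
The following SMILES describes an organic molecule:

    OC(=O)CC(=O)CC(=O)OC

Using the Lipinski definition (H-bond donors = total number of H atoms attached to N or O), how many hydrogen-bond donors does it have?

1

Donors: find every N or O and count the H atoms it carries.
  atom 1 (O): bond orders sum to 1 → 1 H
  atom 3 (O): bond orders sum to 2 → 0 H
  atom 6 (O): bond orders sum to 2 → 0 H
  atom 9 (O): bond orders sum to 2 → 0 H
  atom 10 (O): bond orders sum to 2 → 0 H
Lipinski HBD = 1.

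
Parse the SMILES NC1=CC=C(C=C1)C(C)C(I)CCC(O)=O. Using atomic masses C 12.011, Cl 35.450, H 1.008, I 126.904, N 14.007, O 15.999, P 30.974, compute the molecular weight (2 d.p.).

333.17 g/mol

First, the molecular formula is C12H16INO2 (counting implicit H from valence).
  C: 12 × 12.011 = 144.132
  H: 16 × 1.008 = 16.128
  I: 1 × 126.904 = 126.904
  N: 1 × 14.007 = 14.007
  O: 2 × 15.999 = 31.998
Sum: 12×12.011 + 16×1.008 + 1×126.904 + 1×14.007 + 2×15.999 = 333.169 → 333.17 g/mol.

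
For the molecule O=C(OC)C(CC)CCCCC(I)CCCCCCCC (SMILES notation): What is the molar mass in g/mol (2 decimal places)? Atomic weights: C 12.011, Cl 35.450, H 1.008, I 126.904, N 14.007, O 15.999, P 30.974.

410.38 g/mol

First, the molecular formula is C18H35IO2 (counting implicit H from valence).
  C: 18 × 12.011 = 216.198
  H: 35 × 1.008 = 35.280
  I: 1 × 126.904 = 126.904
  O: 2 × 15.999 = 31.998
Sum: 18×12.011 + 35×1.008 + 1×126.904 + 2×15.999 = 410.380 → 410.38 g/mol.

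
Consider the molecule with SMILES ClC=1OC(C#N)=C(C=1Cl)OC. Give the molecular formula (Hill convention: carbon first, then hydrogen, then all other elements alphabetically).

C6H3Cl2NO2

Walk through each heavy atom and fill implicit hydrogens from standard valence (C 4, N 3, O 2, S 2, halogen 1):
  atom 1: Cl (halogen, monovalent) → 0 H
  atom 2: C, bond orders sum to 4 (valence 4) → 0 H
  atom 3: O, bond orders sum to 2 (valence 2) → 0 H
  atom 4: C, bond orders sum to 4 (valence 4) → 0 H
  atom 5: C, bond orders sum to 4 (valence 4) → 0 H
  atom 6: N, bond orders sum to 3 (valence 3) → 0 H
  atom 7: C, bond orders sum to 4 (valence 4) → 0 H
  atom 8: C, bond orders sum to 4 (valence 4) → 0 H
  atom 9: Cl (halogen, monovalent) → 0 H
  atom 10: O, bond orders sum to 2 (valence 2) → 0 H
  atom 11: C, bond orders sum to 1 (valence 4) → 3 H
Totals → C:6, H:3, Cl:2, N:1, O:2.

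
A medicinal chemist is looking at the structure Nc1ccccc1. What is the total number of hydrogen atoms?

Walk through each heavy atom and fill implicit hydrogens from standard valence (C 4, N 3, O 2, S 2, halogen 1); for lowercase aromatic atoms, an aromatic c carries 1 H when it has two neighbours and 0 H with three, and aromatic n carries 0 H:
  atom 1: N, bond orders sum to 1 (valence 3) → 2 H
  atom 2: aromatic c, 3 neighbours → 0 H
  atom 3: aromatic c, 2 neighbours → 1 H
  atom 4: aromatic c, 2 neighbours → 1 H
  atom 5: aromatic c, 2 neighbours → 1 H
  atom 6: aromatic c, 2 neighbours → 1 H
  atom 7: aromatic c, 2 neighbours → 1 H
Total hydrogens: 7.

7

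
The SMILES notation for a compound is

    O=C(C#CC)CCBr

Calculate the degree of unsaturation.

3

Degree of unsaturation = (number of rings) + (number of π bonds).
Ring closures in the SMILES: 0.
π bonds: 1 double bond (each 1 DoU), 1 triple bond (each 2 DoU) → 3 DoU from unsaturation.
Total DoU = 0 + 3 = 3.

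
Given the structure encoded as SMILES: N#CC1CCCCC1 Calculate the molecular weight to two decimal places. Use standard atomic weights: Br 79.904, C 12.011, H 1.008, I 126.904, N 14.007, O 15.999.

109.17 g/mol

First, the molecular formula is C7H11N (counting implicit H from valence).
  C: 7 × 12.011 = 84.077
  H: 11 × 1.008 = 11.088
  N: 1 × 14.007 = 14.007
Sum: 7×12.011 + 11×1.008 + 1×14.007 = 109.172 → 109.17 g/mol.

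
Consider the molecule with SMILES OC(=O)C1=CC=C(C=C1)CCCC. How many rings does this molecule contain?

In SMILES, each pair of matching ring-closure digits denotes one ring-closing bond; the number of such bonds equals the number of independent rings.
Ring-closure bonds here: 1.

1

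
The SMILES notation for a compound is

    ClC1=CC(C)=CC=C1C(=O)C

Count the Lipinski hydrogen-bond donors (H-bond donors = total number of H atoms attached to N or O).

0

Donors: find every N or O and count the H atoms it carries.
  atom 10 (O): bond orders sum to 2 → 0 H
Lipinski HBD = 0.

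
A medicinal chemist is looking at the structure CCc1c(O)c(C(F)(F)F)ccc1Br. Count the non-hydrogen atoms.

14

Every atom symbol written in the SMILES (organic subset) is one heavy atom; implicit H are not written.
Heavy atoms by element → Br:1, C:9, F:3, O:1.
Total: 14.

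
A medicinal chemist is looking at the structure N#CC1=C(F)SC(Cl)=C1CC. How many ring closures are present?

In SMILES, each pair of matching ring-closure digits denotes one ring-closing bond; the number of such bonds equals the number of independent rings.
Ring-closure bonds here: 1.

1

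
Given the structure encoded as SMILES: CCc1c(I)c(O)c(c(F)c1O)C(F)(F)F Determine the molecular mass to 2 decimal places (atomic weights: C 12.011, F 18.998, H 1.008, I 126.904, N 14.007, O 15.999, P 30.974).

First, the molecular formula is C9H7F4IO2 (counting implicit H from valence).
  C: 9 × 12.011 = 108.099
  F: 4 × 18.998 = 75.992
  H: 7 × 1.008 = 7.056
  I: 1 × 126.904 = 126.904
  O: 2 × 15.999 = 31.998
Sum: 9×12.011 + 4×18.998 + 7×1.008 + 1×126.904 + 2×15.999 = 350.049 → 350.05 g/mol.

350.05 g/mol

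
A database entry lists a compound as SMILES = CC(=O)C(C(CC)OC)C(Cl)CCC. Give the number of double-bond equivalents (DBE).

1

Molecular formula: C11H21ClO2.
DoU = (2C + 2 + N − H − X) / 2, where X is the halogen count and O/S are ignored.
    = (2·11 + 2 + 0 − 21 − 1) / 2 = 2 / 2 = 1.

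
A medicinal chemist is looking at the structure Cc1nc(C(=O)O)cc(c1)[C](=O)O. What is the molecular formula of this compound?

C8H7NO4

Walk through each heavy atom and fill implicit hydrogens from standard valence (C 4, N 3, O 2, S 2, halogen 1); for lowercase aromatic atoms, an aromatic c carries 1 H when it has two neighbours and 0 H with three, and aromatic n carries 0 H:
  atom 1: C, bond orders sum to 1 (valence 4) → 3 H
  atom 2: aromatic c, 3 neighbours → 0 H
  atom 3: aromatic n, 2 neighbours → 0 H
  atom 4: aromatic c, 3 neighbours → 0 H
  atom 5: C, bond orders sum to 4 (valence 4) → 0 H
  atom 6: O, bond orders sum to 2 (valence 2) → 0 H
  atom 7: O, bond orders sum to 1 (valence 2) → 1 H
  atom 8: aromatic c, 2 neighbours → 1 H
  atom 9: aromatic c, 3 neighbours → 0 H
  atom 10: aromatic c, 2 neighbours → 1 H
  atom 11: C with explicit H count 0
  atom 12: O, bond orders sum to 2 (valence 2) → 0 H
  atom 13: O, bond orders sum to 1 (valence 2) → 1 H
Totals → C:8, H:7, N:1, O:4.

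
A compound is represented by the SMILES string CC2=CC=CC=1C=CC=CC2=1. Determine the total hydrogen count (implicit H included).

10

Walk through each heavy atom and fill implicit hydrogens from standard valence (C 4, N 3, O 2, S 2, halogen 1):
  atom 1: C, bond orders sum to 1 (valence 4) → 3 H
  atom 2: C, bond orders sum to 4 (valence 4) → 0 H
  atom 3: C, bond orders sum to 3 (valence 4) → 1 H
  atom 4: C, bond orders sum to 3 (valence 4) → 1 H
  atom 5: C, bond orders sum to 3 (valence 4) → 1 H
  atom 6: C, bond orders sum to 4 (valence 4) → 0 H
  atom 7: C, bond orders sum to 3 (valence 4) → 1 H
  atom 8: C, bond orders sum to 3 (valence 4) → 1 H
  atom 9: C, bond orders sum to 3 (valence 4) → 1 H
  atom 10: C, bond orders sum to 3 (valence 4) → 1 H
  atom 11: C, bond orders sum to 4 (valence 4) → 0 H
Total hydrogens: 10.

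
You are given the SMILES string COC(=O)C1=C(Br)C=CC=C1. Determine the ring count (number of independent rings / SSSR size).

1

In SMILES, each pair of matching ring-closure digits denotes one ring-closing bond; the number of such bonds equals the number of independent rings.
Ring-closure bonds here: 1.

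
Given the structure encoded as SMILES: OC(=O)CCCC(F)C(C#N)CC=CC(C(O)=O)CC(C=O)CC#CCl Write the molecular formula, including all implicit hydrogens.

C18H21ClFNO5

Walk through each heavy atom and fill implicit hydrogens from standard valence (C 4, N 3, O 2, S 2, halogen 1):
  atom 1: O, bond orders sum to 1 (valence 2) → 1 H
  atom 2: C, bond orders sum to 4 (valence 4) → 0 H
  atom 3: O, bond orders sum to 2 (valence 2) → 0 H
  atom 4: C, bond orders sum to 2 (valence 4) → 2 H
  atom 5: C, bond orders sum to 2 (valence 4) → 2 H
  atom 6: C, bond orders sum to 2 (valence 4) → 2 H
  atom 7: C, bond orders sum to 3 (valence 4) → 1 H
  atom 8: F (halogen, monovalent) → 0 H
  atom 9: C, bond orders sum to 3 (valence 4) → 1 H
  atom 10: C, bond orders sum to 4 (valence 4) → 0 H
  atom 11: N, bond orders sum to 3 (valence 3) → 0 H
  atom 12: C, bond orders sum to 2 (valence 4) → 2 H
  atom 13: C, bond orders sum to 3 (valence 4) → 1 H
  atom 14: C, bond orders sum to 3 (valence 4) → 1 H
  atom 15: C, bond orders sum to 3 (valence 4) → 1 H
  atom 16: C, bond orders sum to 4 (valence 4) → 0 H
  atom 17: O, bond orders sum to 1 (valence 2) → 1 H
  atom 18: O, bond orders sum to 2 (valence 2) → 0 H
  atom 19: C, bond orders sum to 2 (valence 4) → 2 H
  atom 20: C, bond orders sum to 3 (valence 4) → 1 H
  atom 21: C, bond orders sum to 3 (valence 4) → 1 H
  atom 22: O, bond orders sum to 2 (valence 2) → 0 H
  atom 23: C, bond orders sum to 2 (valence 4) → 2 H
  atom 24: C, bond orders sum to 4 (valence 4) → 0 H
  atom 25: C, bond orders sum to 4 (valence 4) → 0 H
  atom 26: Cl (halogen, monovalent) → 0 H
Totals → C:18, H:21, Cl:1, F:1, N:1, O:5.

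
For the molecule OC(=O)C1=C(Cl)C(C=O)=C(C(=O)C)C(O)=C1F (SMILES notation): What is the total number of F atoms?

Scan the SMILES for F atoms (remember two-letter symbols like Cl and Br are single atoms).
Fluorine count: 1.

1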